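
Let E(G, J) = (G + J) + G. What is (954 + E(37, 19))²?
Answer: 1096209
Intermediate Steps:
E(G, J) = J + 2*G
(954 + E(37, 19))² = (954 + (19 + 2*37))² = (954 + (19 + 74))² = (954 + 93)² = 1047² = 1096209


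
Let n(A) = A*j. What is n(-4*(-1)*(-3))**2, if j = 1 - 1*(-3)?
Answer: 2304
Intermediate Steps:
j = 4 (j = 1 + 3 = 4)
n(A) = 4*A (n(A) = A*4 = 4*A)
n(-4*(-1)*(-3))**2 = (4*(-4*(-1)*(-3)))**2 = (4*(4*(-3)))**2 = (4*(-12))**2 = (-48)**2 = 2304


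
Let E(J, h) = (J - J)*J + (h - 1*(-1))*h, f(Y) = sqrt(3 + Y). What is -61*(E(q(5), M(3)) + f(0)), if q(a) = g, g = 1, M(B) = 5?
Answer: -1830 - 61*sqrt(3) ≈ -1935.7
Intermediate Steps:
q(a) = 1
E(J, h) = h*(1 + h) (E(J, h) = 0*J + (h + 1)*h = 0 + (1 + h)*h = 0 + h*(1 + h) = h*(1 + h))
-61*(E(q(5), M(3)) + f(0)) = -61*(5*(1 + 5) + sqrt(3 + 0)) = -61*(5*6 + sqrt(3)) = -61*(30 + sqrt(3)) = -1830 - 61*sqrt(3)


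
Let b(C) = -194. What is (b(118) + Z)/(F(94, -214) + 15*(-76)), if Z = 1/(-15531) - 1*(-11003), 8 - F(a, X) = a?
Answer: -83937289/9520503 ≈ -8.8165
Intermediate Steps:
F(a, X) = 8 - a
Z = 170887592/15531 (Z = -1/15531 + 11003 = 170887592/15531 ≈ 11003.)
(b(118) + Z)/(F(94, -214) + 15*(-76)) = (-194 + 170887592/15531)/((8 - 1*94) + 15*(-76)) = 167874578/(15531*((8 - 94) - 1140)) = 167874578/(15531*(-86 - 1140)) = (167874578/15531)/(-1226) = (167874578/15531)*(-1/1226) = -83937289/9520503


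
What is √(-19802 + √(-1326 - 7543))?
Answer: √(-19802 + 7*I*√181) ≈ 0.3346 + 140.72*I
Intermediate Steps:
√(-19802 + √(-1326 - 7543)) = √(-19802 + √(-8869)) = √(-19802 + 7*I*√181)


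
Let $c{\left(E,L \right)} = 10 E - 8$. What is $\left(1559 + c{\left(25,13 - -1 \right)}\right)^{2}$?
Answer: $3243601$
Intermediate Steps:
$c{\left(E,L \right)} = -8 + 10 E$
$\left(1559 + c{\left(25,13 - -1 \right)}\right)^{2} = \left(1559 + \left(-8 + 10 \cdot 25\right)\right)^{2} = \left(1559 + \left(-8 + 250\right)\right)^{2} = \left(1559 + 242\right)^{2} = 1801^{2} = 3243601$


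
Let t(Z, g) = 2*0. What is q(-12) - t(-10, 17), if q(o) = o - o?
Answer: 0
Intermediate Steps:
q(o) = 0
t(Z, g) = 0
q(-12) - t(-10, 17) = 0 - 1*0 = 0 + 0 = 0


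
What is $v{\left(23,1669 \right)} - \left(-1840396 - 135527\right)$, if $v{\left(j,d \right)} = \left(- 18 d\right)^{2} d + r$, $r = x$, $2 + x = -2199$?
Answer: $1506310797838$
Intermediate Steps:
$x = -2201$ ($x = -2 - 2199 = -2201$)
$r = -2201$
$v{\left(j,d \right)} = -2201 + 324 d^{3}$ ($v{\left(j,d \right)} = \left(- 18 d\right)^{2} d - 2201 = 324 d^{2} d - 2201 = 324 d^{3} - 2201 = -2201 + 324 d^{3}$)
$v{\left(23,1669 \right)} - \left(-1840396 - 135527\right) = \left(-2201 + 324 \cdot 1669^{3}\right) - \left(-1840396 - 135527\right) = \left(-2201 + 324 \cdot 4649101309\right) - -1975923 = \left(-2201 + 1506308824116\right) + 1975923 = 1506308821915 + 1975923 = 1506310797838$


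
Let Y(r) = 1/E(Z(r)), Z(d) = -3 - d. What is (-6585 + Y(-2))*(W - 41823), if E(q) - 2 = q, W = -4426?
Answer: 304503416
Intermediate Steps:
E(q) = 2 + q
Y(r) = 1/(-1 - r) (Y(r) = 1/(2 + (-3 - r)) = 1/(-1 - r))
(-6585 + Y(-2))*(W - 41823) = (-6585 - 1/(1 - 2))*(-4426 - 41823) = (-6585 - 1/(-1))*(-46249) = (-6585 - 1*(-1))*(-46249) = (-6585 + 1)*(-46249) = -6584*(-46249) = 304503416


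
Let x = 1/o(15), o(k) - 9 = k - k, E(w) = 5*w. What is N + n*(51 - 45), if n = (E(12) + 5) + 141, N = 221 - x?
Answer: 13112/9 ≈ 1456.9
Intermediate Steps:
o(k) = 9 (o(k) = 9 + (k - k) = 9 + 0 = 9)
x = ⅑ (x = 1/9 = ⅑ ≈ 0.11111)
N = 1988/9 (N = 221 - 1*⅑ = 221 - ⅑ = 1988/9 ≈ 220.89)
n = 206 (n = (5*12 + 5) + 141 = (60 + 5) + 141 = 65 + 141 = 206)
N + n*(51 - 45) = 1988/9 + 206*(51 - 45) = 1988/9 + 206*6 = 1988/9 + 1236 = 13112/9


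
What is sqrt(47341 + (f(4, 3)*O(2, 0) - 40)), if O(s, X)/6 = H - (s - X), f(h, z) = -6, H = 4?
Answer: sqrt(47229) ≈ 217.32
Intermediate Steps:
O(s, X) = 24 - 6*s + 6*X (O(s, X) = 6*(4 - (s - X)) = 6*(4 + (X - s)) = 6*(4 + X - s) = 24 - 6*s + 6*X)
sqrt(47341 + (f(4, 3)*O(2, 0) - 40)) = sqrt(47341 + (-6*(24 - 6*2 + 6*0) - 40)) = sqrt(47341 + (-6*(24 - 12 + 0) - 40)) = sqrt(47341 + (-6*12 - 40)) = sqrt(47341 + (-72 - 40)) = sqrt(47341 - 112) = sqrt(47229)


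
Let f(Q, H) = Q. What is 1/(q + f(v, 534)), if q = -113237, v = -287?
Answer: -1/113524 ≈ -8.8087e-6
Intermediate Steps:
1/(q + f(v, 534)) = 1/(-113237 - 287) = 1/(-113524) = -1/113524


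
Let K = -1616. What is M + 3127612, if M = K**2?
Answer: 5739068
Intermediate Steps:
M = 2611456 (M = (-1616)**2 = 2611456)
M + 3127612 = 2611456 + 3127612 = 5739068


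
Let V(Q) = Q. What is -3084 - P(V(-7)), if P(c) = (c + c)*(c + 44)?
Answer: -2566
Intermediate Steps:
P(c) = 2*c*(44 + c) (P(c) = (2*c)*(44 + c) = 2*c*(44 + c))
-3084 - P(V(-7)) = -3084 - 2*(-7)*(44 - 7) = -3084 - 2*(-7)*37 = -3084 - 1*(-518) = -3084 + 518 = -2566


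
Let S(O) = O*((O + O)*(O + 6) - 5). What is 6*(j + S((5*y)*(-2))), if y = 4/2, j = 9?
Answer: -66546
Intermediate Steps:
y = 2 (y = 4*(½) = 2)
S(O) = O*(-5 + 2*O*(6 + O)) (S(O) = O*((2*O)*(6 + O) - 5) = O*(2*O*(6 + O) - 5) = O*(-5 + 2*O*(6 + O)))
6*(j + S((5*y)*(-2))) = 6*(9 + ((5*2)*(-2))*(-5 + 2*((5*2)*(-2))² + 12*((5*2)*(-2)))) = 6*(9 + (10*(-2))*(-5 + 2*(10*(-2))² + 12*(10*(-2)))) = 6*(9 - 20*(-5 + 2*(-20)² + 12*(-20))) = 6*(9 - 20*(-5 + 2*400 - 240)) = 6*(9 - 20*(-5 + 800 - 240)) = 6*(9 - 20*555) = 6*(9 - 11100) = 6*(-11091) = -66546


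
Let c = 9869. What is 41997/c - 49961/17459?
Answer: 240160514/172302871 ≈ 1.3938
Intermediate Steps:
41997/c - 49961/17459 = 41997/9869 - 49961/17459 = 240160514/172302871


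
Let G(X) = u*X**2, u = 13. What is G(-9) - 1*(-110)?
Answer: 1163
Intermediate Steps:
G(X) = 13*X**2
G(-9) - 1*(-110) = 13*(-9)**2 - 1*(-110) = 13*81 + 110 = 1053 + 110 = 1163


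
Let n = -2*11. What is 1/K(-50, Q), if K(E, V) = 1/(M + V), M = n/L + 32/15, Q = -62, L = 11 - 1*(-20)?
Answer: -28168/465 ≈ -60.576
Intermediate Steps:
n = -22
L = 31 (L = 11 + 20 = 31)
M = 662/465 (M = -22/31 + 32/15 = 662/465 ≈ 1.4237)
K(E, V) = 1/(662/465 + V)
1/K(-50, Q) = 1/(465/(662 + 465*(-62))) = 1/(465/(662 - 28830)) = 1/(465/(-28168)) = 1/(465*(-1/28168)) = 1/(-465/28168) = -28168/465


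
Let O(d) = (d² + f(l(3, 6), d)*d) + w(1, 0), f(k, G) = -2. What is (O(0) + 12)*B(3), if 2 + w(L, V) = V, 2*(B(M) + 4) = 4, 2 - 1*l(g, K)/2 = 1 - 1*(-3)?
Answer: -20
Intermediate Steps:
l(g, K) = -4 (l(g, K) = 4 - 2*(1 - 1*(-3)) = 4 - 2*(1 + 3) = 4 - 2*4 = 4 - 8 = -4)
B(M) = -2 (B(M) = -4 + (½)*4 = -4 + 2 = -2)
w(L, V) = -2 + V
O(d) = -2 + d² - 2*d (O(d) = (d² - 2*d) + (-2 + 0) = (d² - 2*d) - 2 = -2 + d² - 2*d)
(O(0) + 12)*B(3) = ((-2 + 0² - 2*0) + 12)*(-2) = ((-2 + 0 + 0) + 12)*(-2) = (-2 + 12)*(-2) = 10*(-2) = -20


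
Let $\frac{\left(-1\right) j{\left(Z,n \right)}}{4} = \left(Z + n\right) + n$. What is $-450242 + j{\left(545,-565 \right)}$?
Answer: $-447902$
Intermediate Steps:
$j{\left(Z,n \right)} = - 8 n - 4 Z$ ($j{\left(Z,n \right)} = - 4 \left(\left(Z + n\right) + n\right) = - 4 \left(Z + 2 n\right) = - 8 n - 4 Z$)
$-450242 + j{\left(545,-565 \right)} = -450242 - -2340 = -450242 + \left(4520 - 2180\right) = -450242 + 2340 = -447902$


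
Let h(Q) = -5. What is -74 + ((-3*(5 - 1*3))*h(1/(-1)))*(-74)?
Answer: -2294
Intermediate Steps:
-74 + ((-3*(5 - 1*3))*h(1/(-1)))*(-74) = -74 + (-3*(5 - 1*3)*(-5))*(-74) = -74 + (-3*(5 - 3)*(-5))*(-74) = -74 + (-3*2*(-5))*(-74) = -74 - 6*(-5)*(-74) = -74 + 30*(-74) = -74 - 2220 = -2294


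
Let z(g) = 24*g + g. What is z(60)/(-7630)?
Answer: -150/763 ≈ -0.19659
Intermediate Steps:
z(g) = 25*g
z(60)/(-7630) = (25*60)/(-7630) = 1500*(-1/7630) = -150/763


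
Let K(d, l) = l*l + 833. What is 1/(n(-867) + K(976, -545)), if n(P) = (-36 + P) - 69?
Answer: 1/296886 ≈ 3.3683e-6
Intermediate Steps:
n(P) = -105 + P
K(d, l) = 833 + l² (K(d, l) = l² + 833 = 833 + l²)
1/(n(-867) + K(976, -545)) = 1/((-105 - 867) + (833 + (-545)²)) = 1/(-972 + (833 + 297025)) = 1/(-972 + 297858) = 1/296886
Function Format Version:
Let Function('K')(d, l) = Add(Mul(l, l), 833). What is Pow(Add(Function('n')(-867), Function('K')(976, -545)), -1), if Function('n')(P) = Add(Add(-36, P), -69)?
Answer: Rational(1, 296886) ≈ 3.3683e-6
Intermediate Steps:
Function('n')(P) = Add(-105, P)
Function('K')(d, l) = Add(833, Pow(l, 2)) (Function('K')(d, l) = Add(Pow(l, 2), 833) = Add(833, Pow(l, 2)))
Pow(Add(Function('n')(-867), Function('K')(976, -545)), -1) = Pow(Add(Add(-105, -867), Add(833, Pow(-545, 2))), -1) = Pow(Add(-972, Add(833, 297025)), -1) = Pow(Add(-972, 297858), -1) = Pow(296886, -1) = Rational(1, 296886)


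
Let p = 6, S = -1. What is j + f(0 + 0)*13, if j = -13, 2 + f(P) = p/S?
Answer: -117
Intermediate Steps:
f(P) = -8 (f(P) = -2 + 6/(-1) = -2 + 6*(-1) = -2 - 6 = -8)
j + f(0 + 0)*13 = -13 - 8*13 = -13 - 104 = -117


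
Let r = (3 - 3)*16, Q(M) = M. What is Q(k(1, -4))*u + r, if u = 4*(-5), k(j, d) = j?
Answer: -20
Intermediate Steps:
r = 0 (r = 0*16 = 0)
u = -20
Q(k(1, -4))*u + r = 1*(-20) + 0 = -20 + 0 = -20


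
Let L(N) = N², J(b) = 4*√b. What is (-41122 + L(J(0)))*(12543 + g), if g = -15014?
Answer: 101612462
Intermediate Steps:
(-41122 + L(J(0)))*(12543 + g) = (-41122 + (4*√0)²)*(12543 - 15014) = (-41122 + (4*0)²)*(-2471) = (-41122 + 0²)*(-2471) = (-41122 + 0)*(-2471) = -41122*(-2471) = 101612462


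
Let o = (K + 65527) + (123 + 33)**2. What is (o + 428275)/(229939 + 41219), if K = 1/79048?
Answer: 13652590875/7144832528 ≈ 1.9108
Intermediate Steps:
K = 1/79048 ≈ 1.2651e-5
o = 7103490425/79048 (o = (1/79048 + 65527) + (123 + 33)**2 = 5179778297/79048 + 156**2 = 5179778297/79048 + 24336 = 7103490425/79048 ≈ 89863.)
(o + 428275)/(229939 + 41219) = (7103490425/79048 + 428275)/(229939 + 41219) = (40957772625/79048)/271158 = (40957772625/79048)*(1/271158) = 13652590875/7144832528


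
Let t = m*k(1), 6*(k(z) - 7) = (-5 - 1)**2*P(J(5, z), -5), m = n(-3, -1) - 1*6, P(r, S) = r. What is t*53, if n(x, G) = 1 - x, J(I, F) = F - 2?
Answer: -106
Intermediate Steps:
J(I, F) = -2 + F
m = -2 (m = (1 - 1*(-3)) - 1*6 = (1 + 3) - 6 = 4 - 6 = -2)
k(z) = -5 + 6*z (k(z) = 7 + ((-5 - 1)**2*(-2 + z))/6 = 7 + ((-6)**2*(-2 + z))/6 = 7 + (36*(-2 + z))/6 = 7 + (-72 + 36*z)/6 = 7 + (-12 + 6*z) = -5 + 6*z)
t = -2 (t = -2*(-5 + 6*1) = -2*(-5 + 6) = -2*1 = -2)
t*53 = -2*53 = -106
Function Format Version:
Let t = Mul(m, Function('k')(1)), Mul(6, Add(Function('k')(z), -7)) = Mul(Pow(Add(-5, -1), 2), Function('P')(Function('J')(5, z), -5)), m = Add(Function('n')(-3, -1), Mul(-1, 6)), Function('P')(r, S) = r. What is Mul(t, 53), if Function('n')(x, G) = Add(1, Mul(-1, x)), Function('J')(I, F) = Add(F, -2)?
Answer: -106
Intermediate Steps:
Function('J')(I, F) = Add(-2, F)
m = -2 (m = Add(Add(1, Mul(-1, -3)), Mul(-1, 6)) = Add(Add(1, 3), -6) = Add(4, -6) = -2)
Function('k')(z) = Add(-5, Mul(6, z)) (Function('k')(z) = Add(7, Mul(Rational(1, 6), Mul(Pow(Add(-5, -1), 2), Add(-2, z)))) = Add(7, Mul(Rational(1, 6), Mul(Pow(-6, 2), Add(-2, z)))) = Add(7, Mul(Rational(1, 6), Mul(36, Add(-2, z)))) = Add(7, Mul(Rational(1, 6), Add(-72, Mul(36, z)))) = Add(7, Add(-12, Mul(6, z))) = Add(-5, Mul(6, z)))
t = -2 (t = Mul(-2, Add(-5, Mul(6, 1))) = Mul(-2, Add(-5, 6)) = Mul(-2, 1) = -2)
Mul(t, 53) = Mul(-2, 53) = -106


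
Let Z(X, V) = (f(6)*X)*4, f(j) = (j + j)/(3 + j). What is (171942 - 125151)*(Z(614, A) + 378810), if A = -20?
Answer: 17878123638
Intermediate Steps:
f(j) = 2*j/(3 + j) (f(j) = (2*j)/(3 + j) = 2*j/(3 + j))
Z(X, V) = 16*X/3 (Z(X, V) = ((2*6/(3 + 6))*X)*4 = ((2*6/9)*X)*4 = ((2*6*(⅑))*X)*4 = (4*X/3)*4 = 16*X/3)
(171942 - 125151)*(Z(614, A) + 378810) = (171942 - 125151)*((16/3)*614 + 378810) = 46791*(9824/3 + 378810) = 46791*(1146254/3) = 17878123638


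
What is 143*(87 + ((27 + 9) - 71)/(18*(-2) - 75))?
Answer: 1385956/111 ≈ 12486.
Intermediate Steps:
143*(87 + ((27 + 9) - 71)/(18*(-2) - 75)) = 143*(87 + (36 - 71)/(-36 - 75)) = 143*(87 - 35/(-111)) = 143*(87 - 35*(-1/111)) = 143*(87 + 35/111) = 143*(9692/111) = 1385956/111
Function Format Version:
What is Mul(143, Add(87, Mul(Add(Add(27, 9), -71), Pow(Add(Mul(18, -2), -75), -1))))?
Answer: Rational(1385956, 111) ≈ 12486.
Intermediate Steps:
Mul(143, Add(87, Mul(Add(Add(27, 9), -71), Pow(Add(Mul(18, -2), -75), -1)))) = Mul(143, Add(87, Mul(Add(36, -71), Pow(Add(-36, -75), -1)))) = Mul(143, Add(87, Mul(-35, Pow(-111, -1)))) = Mul(143, Add(87, Mul(-35, Rational(-1, 111)))) = Mul(143, Add(87, Rational(35, 111))) = Mul(143, Rational(9692, 111)) = Rational(1385956, 111)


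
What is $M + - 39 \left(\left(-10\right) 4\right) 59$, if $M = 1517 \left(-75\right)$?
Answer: $-21735$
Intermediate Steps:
$M = -113775$
$M + - 39 \left(\left(-10\right) 4\right) 59 = -113775 + - 39 \left(\left(-10\right) 4\right) 59 = -113775 + \left(-39\right) \left(-40\right) 59 = -113775 + 1560 \cdot 59 = -113775 + 92040 = -21735$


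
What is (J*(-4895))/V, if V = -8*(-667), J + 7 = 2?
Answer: 24475/5336 ≈ 4.5868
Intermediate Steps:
J = -5 (J = -7 + 2 = -5)
V = 5336
(J*(-4895))/V = -5*(-4895)/5336 = 24475*(1/5336) = 24475/5336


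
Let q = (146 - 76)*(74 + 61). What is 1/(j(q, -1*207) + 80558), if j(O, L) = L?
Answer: 1/80351 ≈ 1.2445e-5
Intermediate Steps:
q = 9450 (q = 70*135 = 9450)
1/(j(q, -1*207) + 80558) = 1/(-1*207 + 80558) = 1/(-207 + 80558) = 1/80351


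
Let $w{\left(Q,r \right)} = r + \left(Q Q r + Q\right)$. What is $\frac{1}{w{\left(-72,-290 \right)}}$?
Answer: $- \frac{1}{1503722} \approx -6.6502 \cdot 10^{-7}$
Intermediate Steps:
$w{\left(Q,r \right)} = Q + r + r Q^{2}$ ($w{\left(Q,r \right)} = r + \left(Q^{2} r + Q\right) = r + \left(r Q^{2} + Q\right) = r + \left(Q + r Q^{2}\right) = Q + r + r Q^{2}$)
$\frac{1}{w{\left(-72,-290 \right)}} = \frac{1}{-72 - 290 - 290 \left(-72\right)^{2}} = \frac{1}{-72 - 290 - 1503360} = \frac{1}{-1503722} = - \frac{1}{1503722}$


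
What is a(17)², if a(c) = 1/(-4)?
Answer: 1/16 ≈ 0.062500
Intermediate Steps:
a(c) = -¼
a(17)² = (-¼)² = 1/16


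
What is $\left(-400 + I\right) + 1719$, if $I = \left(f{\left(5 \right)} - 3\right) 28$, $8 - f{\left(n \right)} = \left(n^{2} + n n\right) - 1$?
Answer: $87$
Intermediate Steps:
$f{\left(n \right)} = 9 - 2 n^{2}$ ($f{\left(n \right)} = 8 - \left(\left(n^{2} + n n\right) - 1\right) = 8 - \left(\left(n^{2} + n^{2}\right) - 1\right) = 8 - \left(2 n^{2} - 1\right) = 8 - \left(-1 + 2 n^{2}\right) = 9 - 2 n^{2}$)
$I = -1232$ ($I = \left(\left(9 - 2 \cdot 5^{2}\right) - 3\right) 28 = \left(\left(9 - 50\right) - 3\right) 28 = \left(-41 - 3\right) 28 = \left(-44\right) 28 = -1232$)
$\left(-400 + I\right) + 1719 = \left(-400 - 1232\right) + 1719 = -1632 + 1719 = 87$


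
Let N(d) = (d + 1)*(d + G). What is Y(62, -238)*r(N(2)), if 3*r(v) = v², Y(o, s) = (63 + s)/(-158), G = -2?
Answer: 0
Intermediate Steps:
N(d) = (1 + d)*(-2 + d) (N(d) = (d + 1)*(d - 2) = (1 + d)*(-2 + d))
Y(o, s) = -63/158 - s/158 (Y(o, s) = (63 + s)*(-1/158) = -63/158 - s/158)
r(v) = v²/3
Y(62, -238)*r(N(2)) = (-63/158 - 1/158*(-238))*((-2 + 2² - 1*2)²/3) = (-63/158 + 119/79)*((-2 + 4 - 2)²/3) = 175*((⅓)*0²)/158 = 175*((⅓)*0)/158 = (175/158)*0 = 0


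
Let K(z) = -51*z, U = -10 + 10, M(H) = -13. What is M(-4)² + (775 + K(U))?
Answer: 944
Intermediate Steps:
U = 0
M(-4)² + (775 + K(U)) = (-13)² + (775 - 51*0) = 169 + (775 + 0) = 169 + 775 = 944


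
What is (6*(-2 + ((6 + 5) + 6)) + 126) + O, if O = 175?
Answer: 391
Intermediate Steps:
(6*(-2 + ((6 + 5) + 6)) + 126) + O = (6*(-2 + ((6 + 5) + 6)) + 126) + 175 = (6*(-2 + (11 + 6)) + 126) + 175 = (6*(-2 + 17) + 126) + 175 = (6*15 + 126) + 175 = (90 + 126) + 175 = 216 + 175 = 391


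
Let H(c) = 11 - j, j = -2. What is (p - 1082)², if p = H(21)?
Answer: 1142761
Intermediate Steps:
H(c) = 13 (H(c) = 11 - 1*(-2) = 11 + 2 = 13)
p = 13
(p - 1082)² = (13 - 1082)² = (-1069)² = 1142761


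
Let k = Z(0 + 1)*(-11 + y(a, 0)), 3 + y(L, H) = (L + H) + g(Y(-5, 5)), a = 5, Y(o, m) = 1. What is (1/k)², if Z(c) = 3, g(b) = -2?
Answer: 1/1089 ≈ 0.00091827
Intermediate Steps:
y(L, H) = -5 + H + L (y(L, H) = -3 + ((L + H) - 2) = -3 + ((H + L) - 2) = -3 + (-2 + H + L) = -5 + H + L)
k = -33 (k = 3*(-11 + (-5 + 0 + 5)) = 3*(-11 + 0) = 3*(-11) = -33)
(1/k)² = (1/(-33))² = (-1/33)² = 1/1089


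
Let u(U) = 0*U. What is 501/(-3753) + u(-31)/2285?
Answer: -167/1251 ≈ -0.13349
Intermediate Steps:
u(U) = 0
501/(-3753) + u(-31)/2285 = 501/(-3753) + 0/2285 = 501*(-1/3753) + 0*(1/2285) = -167/1251 + 0 = -167/1251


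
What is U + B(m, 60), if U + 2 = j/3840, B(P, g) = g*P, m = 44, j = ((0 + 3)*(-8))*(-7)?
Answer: 422087/160 ≈ 2638.0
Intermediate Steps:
j = 168 (j = (3*(-8))*(-7) = -24*(-7) = 168)
B(P, g) = P*g
U = -313/160 (U = -2 + 168/3840 = -2 + 168*(1/3840) = -2 + 7/160 = -313/160 ≈ -1.9562)
U + B(m, 60) = -313/160 + 44*60 = -313/160 + 2640 = 422087/160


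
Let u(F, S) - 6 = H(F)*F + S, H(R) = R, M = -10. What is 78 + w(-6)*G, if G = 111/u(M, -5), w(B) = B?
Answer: 7212/101 ≈ 71.406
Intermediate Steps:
u(F, S) = 6 + S + F² (u(F, S) = 6 + (F*F + S) = 6 + (F² + S) = 6 + (S + F²) = 6 + S + F²)
G = 111/101 (G = 111/(6 - 5 + (-10)²) = 111/(6 - 5 + 100) = 111/101 ≈ 1.0990)
78 + w(-6)*G = 78 - 6*111/101 = 78 - 666/101 = 7212/101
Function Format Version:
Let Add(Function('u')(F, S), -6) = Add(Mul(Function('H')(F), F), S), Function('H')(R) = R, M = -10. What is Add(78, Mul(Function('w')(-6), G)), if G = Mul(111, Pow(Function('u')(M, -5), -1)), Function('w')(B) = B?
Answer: Rational(7212, 101) ≈ 71.406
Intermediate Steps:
Function('u')(F, S) = Add(6, S, Pow(F, 2)) (Function('u')(F, S) = Add(6, Add(Mul(F, F), S)) = Add(6, Add(Pow(F, 2), S)) = Add(6, Add(S, Pow(F, 2))) = Add(6, S, Pow(F, 2)))
G = Rational(111, 101) (G = Mul(111, Pow(Add(6, -5, Pow(-10, 2)), -1)) = Mul(111, Pow(Add(6, -5, 100), -1)) = Mul(111, Pow(101, -1)) = Mul(111, Rational(1, 101)) = Rational(111, 101) ≈ 1.0990)
Add(78, Mul(Function('w')(-6), G)) = Add(78, Mul(-6, Rational(111, 101))) = Add(78, Rational(-666, 101)) = Rational(7212, 101)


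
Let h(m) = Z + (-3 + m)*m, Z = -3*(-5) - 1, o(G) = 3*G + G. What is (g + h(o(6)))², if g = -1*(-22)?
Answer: 291600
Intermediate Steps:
o(G) = 4*G
Z = 14 (Z = 15 - 1 = 14)
g = 22
h(m) = 14 + m*(-3 + m) (h(m) = 14 + (-3 + m)*m = 14 + m*(-3 + m))
(g + h(o(6)))² = (22 + (14 + (4*6)² - 12*6))² = (22 + (14 + 24² - 3*24))² = (22 + (14 + 576 - 72))² = (22 + 518)² = 540² = 291600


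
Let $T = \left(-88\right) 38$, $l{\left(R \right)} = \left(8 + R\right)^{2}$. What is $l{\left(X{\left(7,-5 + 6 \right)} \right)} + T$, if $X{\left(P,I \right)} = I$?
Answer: $-3263$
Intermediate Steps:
$T = -3344$
$l{\left(X{\left(7,-5 + 6 \right)} \right)} + T = \left(8 + \left(-5 + 6\right)\right)^{2} - 3344 = \left(8 + 1\right)^{2} - 3344 = 9^{2} - 3344 = 81 - 3344 = -3263$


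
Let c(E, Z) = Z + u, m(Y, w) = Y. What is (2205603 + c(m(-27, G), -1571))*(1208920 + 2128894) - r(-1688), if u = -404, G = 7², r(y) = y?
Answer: 7355300390880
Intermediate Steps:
G = 49
c(E, Z) = -404 + Z (c(E, Z) = Z - 404 = -404 + Z)
(2205603 + c(m(-27, G), -1571))*(1208920 + 2128894) - r(-1688) = (2205603 + (-404 - 1571))*(1208920 + 2128894) - 1*(-1688) = (2205603 - 1975)*3337814 + 1688 = 2203628*3337814 + 1688 = 7355300389192 + 1688 = 7355300390880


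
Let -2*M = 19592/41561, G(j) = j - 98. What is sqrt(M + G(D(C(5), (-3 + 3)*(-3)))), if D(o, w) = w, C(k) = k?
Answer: I*sqrt(169684170214)/41561 ≈ 9.9114*I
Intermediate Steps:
G(j) = -98 + j
M = -9796/41561 ≈ -0.23570
sqrt(M + G(D(C(5), (-3 + 3)*(-3)))) = sqrt(-9796/41561 + (-98 + (-3 + 3)*(-3))) = sqrt(-9796/41561 + (-98 + 0*(-3))) = sqrt(-9796/41561 + (-98 + 0)) = sqrt(-9796/41561 - 98) = sqrt(-4082774/41561) = I*sqrt(169684170214)/41561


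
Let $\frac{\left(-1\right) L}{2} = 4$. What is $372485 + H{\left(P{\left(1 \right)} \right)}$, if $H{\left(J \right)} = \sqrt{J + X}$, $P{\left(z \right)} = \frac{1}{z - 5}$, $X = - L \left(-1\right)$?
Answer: $372485 + \frac{i \sqrt{33}}{2} \approx 3.7249 \cdot 10^{5} + 2.8723 i$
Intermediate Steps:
$L = -8$ ($L = \left(-2\right) 4 = -8$)
$X = -8$ ($X = \left(-1\right) \left(-8\right) \left(-1\right) = 8 \left(-1\right) = -8$)
$P{\left(z \right)} = \frac{1}{-5 + z}$
$H{\left(J \right)} = \sqrt{-8 + J}$ ($H{\left(J \right)} = \sqrt{J - 8} = \sqrt{-8 + J}$)
$372485 + H{\left(P{\left(1 \right)} \right)} = 372485 + \sqrt{-8 + \frac{1}{-5 + 1}} = 372485 + \sqrt{-8 + \frac{1}{-4}} = 372485 + \sqrt{-8 - \frac{1}{4}} = 372485 + \sqrt{- \frac{33}{4}} = 372485 + \frac{i \sqrt{33}}{2}$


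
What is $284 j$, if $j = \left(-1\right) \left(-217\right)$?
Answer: $61628$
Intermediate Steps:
$j = 217$
$284 j = 284 \cdot 217 = 61628$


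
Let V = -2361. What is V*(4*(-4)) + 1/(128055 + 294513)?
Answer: 15962928769/422568 ≈ 37776.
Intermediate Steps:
V*(4*(-4)) + 1/(128055 + 294513) = -9444*(-4) + 1/(128055 + 294513) = -2361*(-16) + 1/422568 = 37776 + 1/422568 = 15962928769/422568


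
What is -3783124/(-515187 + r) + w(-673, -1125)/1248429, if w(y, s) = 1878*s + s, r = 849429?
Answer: -904917919991/69546234303 ≈ -13.012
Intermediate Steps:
w(y, s) = 1879*s
-3783124/(-515187 + r) + w(-673, -1125)/1248429 = -3783124/(-515187 + 849429) + (1879*(-1125))/1248429 = -3783124/334242 - 2113875*1/1248429 = -3783124*1/334242 - 704625/416143 = -1891562/167121 - 704625/416143 = -904917919991/69546234303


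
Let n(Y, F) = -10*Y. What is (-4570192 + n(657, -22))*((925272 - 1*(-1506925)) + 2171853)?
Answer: -21071641086100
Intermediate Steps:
(-4570192 + n(657, -22))*((925272 - 1*(-1506925)) + 2171853) = (-4570192 - 10*657)*((925272 - 1*(-1506925)) + 2171853) = (-4570192 - 6570)*((925272 + 1506925) + 2171853) = -4576762*(2432197 + 2171853) = -4576762*4604050 = -21071641086100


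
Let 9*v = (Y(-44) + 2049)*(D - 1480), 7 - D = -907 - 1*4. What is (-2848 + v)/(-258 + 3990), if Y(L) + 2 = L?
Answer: -575659/16794 ≈ -34.278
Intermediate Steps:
Y(L) = -2 + L
D = 918 (D = 7 - (-907 - 1*4) = 7 - (-907 - 4) = 7 - 1*(-911) = 7 + 911 = 918)
v = -1125686/9 (v = (((-2 - 44) + 2049)*(918 - 1480))/9 = ((-46 + 2049)*(-562))/9 = (2003*(-562))/9 = (⅑)*(-1125686) = -1125686/9 ≈ -1.2508e+5)
(-2848 + v)/(-258 + 3990) = (-2848 - 1125686/9)/(-258 + 3990) = -1151318/9/3732 = -1151318/9*1/3732 = -575659/16794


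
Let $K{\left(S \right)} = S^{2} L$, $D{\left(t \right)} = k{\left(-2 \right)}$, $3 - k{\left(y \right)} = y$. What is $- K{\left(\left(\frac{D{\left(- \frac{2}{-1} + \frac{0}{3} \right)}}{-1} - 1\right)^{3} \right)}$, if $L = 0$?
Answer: $0$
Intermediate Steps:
$k{\left(y \right)} = 3 - y$
$D{\left(t \right)} = 5$ ($D{\left(t \right)} = 3 - -2 = 3 + 2 = 5$)
$K{\left(S \right)} = 0$ ($K{\left(S \right)} = S^{2} \cdot 0 = 0$)
$- K{\left(\left(\frac{D{\left(- \frac{2}{-1} + \frac{0}{3} \right)}}{-1} - 1\right)^{3} \right)} = \left(-1\right) 0 = 0$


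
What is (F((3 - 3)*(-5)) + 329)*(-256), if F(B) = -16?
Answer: -80128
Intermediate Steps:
(F((3 - 3)*(-5)) + 329)*(-256) = (-16 + 329)*(-256) = 313*(-256) = -80128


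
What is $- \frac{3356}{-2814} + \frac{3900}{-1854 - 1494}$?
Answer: $\frac{3629}{130851} \approx 0.027734$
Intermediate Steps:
$- \frac{3356}{-2814} + \frac{3900}{-1854 - 1494} = \left(-3356\right) \left(- \frac{1}{2814}\right) + \frac{3900}{-1854 - 1494} = \frac{1678}{1407} + \frac{3900}{-3348} = \frac{1678}{1407} + 3900 \left(- \frac{1}{3348}\right) = \frac{1678}{1407} - \frac{325}{279} = \frac{3629}{130851}$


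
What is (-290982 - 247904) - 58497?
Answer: -597383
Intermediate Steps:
(-290982 - 247904) - 58497 = -538886 - 58497 = -597383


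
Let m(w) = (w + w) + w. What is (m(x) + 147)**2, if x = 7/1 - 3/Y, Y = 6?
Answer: 110889/4 ≈ 27722.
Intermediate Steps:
x = 13/2 (x = 7/1 - 3/6 = 7*1 - 3*1/6 = 7 - 1/2 = 13/2 ≈ 6.5000)
m(w) = 3*w (m(w) = 2*w + w = 3*w)
(m(x) + 147)**2 = (3*(13/2) + 147)**2 = (39/2 + 147)**2 = (333/2)**2 = 110889/4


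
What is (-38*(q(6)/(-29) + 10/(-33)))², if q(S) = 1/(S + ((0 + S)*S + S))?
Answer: 7809080161/58614336 ≈ 133.23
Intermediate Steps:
q(S) = 1/(S² + 2*S) (q(S) = 1/(S + (S*S + S)) = 1/(S + (S² + S)) = 1/(S + (S + S²)) = 1/(S² + 2*S))
(-38*(q(6)/(-29) + 10/(-33)))² = (-38*((1/(6*(2 + 6)))/(-29) + 10/(-33)))² = (-38*(((⅙)/8)*(-1/29) + 10*(-1/33)))² = (-38*(((⅙)*(⅛))*(-1/29) - 10/33))² = (-38*((1/48)*(-1/29) - 10/33))² = (-38*(-1/1392 - 10/33))² = (-38*(-4651/15312))² = (88369/7656)² = 7809080161/58614336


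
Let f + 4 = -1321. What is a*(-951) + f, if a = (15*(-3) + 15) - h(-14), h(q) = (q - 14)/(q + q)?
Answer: 28156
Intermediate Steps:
f = -1325 (f = -4 - 1321 = -1325)
h(q) = (-14 + q)/(2*q) (h(q) = (-14 + q)/((2*q)) = (-14 + q)*(1/(2*q)) = (-14 + q)/(2*q))
a = -31 (a = (15*(-3) + 15) - (-14 - 14)/(2*(-14)) = (-45 + 15) - (-1)*(-28)/(2*14) = -30 - 1*1 = -30 - 1 = -31)
a*(-951) + f = -31*(-951) - 1325 = 29481 - 1325 = 28156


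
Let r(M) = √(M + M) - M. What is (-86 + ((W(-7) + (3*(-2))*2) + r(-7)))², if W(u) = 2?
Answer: (89 - I*√14)² ≈ 7907.0 - 666.01*I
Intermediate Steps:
r(M) = -M + √2*√M (r(M) = √(2*M) - M = √2*√M - M = -M + √2*√M)
(-86 + ((W(-7) + (3*(-2))*2) + r(-7)))² = (-86 + ((2 + (3*(-2))*2) + (-1*(-7) + √2*√(-7))))² = (-86 + ((2 - 6*2) + (7 + √2*(I*√7))))² = (-86 + ((2 - 12) + (7 + I*√14)))² = (-86 + (-10 + (7 + I*√14)))² = (-86 + (-3 + I*√14))² = (-89 + I*√14)²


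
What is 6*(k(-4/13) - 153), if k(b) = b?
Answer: -11958/13 ≈ -919.85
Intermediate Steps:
6*(k(-4/13) - 153) = 6*(-4/13 - 153) = 6*(-1993/13) = -11958/13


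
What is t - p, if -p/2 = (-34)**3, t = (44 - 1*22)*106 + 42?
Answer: -76234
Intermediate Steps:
t = 2374 (t = (44 - 22)*106 + 42 = 22*106 + 42 = 2332 + 42 = 2374)
p = 78608 (p = -2*(-34)**3 = -2*(-39304) = 78608)
t - p = 2374 - 1*78608 = 2374 - 78608 = -76234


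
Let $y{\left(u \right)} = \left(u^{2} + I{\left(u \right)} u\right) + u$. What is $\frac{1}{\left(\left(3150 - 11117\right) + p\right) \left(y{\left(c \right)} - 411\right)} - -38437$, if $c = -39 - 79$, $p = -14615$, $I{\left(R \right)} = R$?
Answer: $\frac{23712464020545}{616917658} \approx 38437.0$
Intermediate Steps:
$c = -118$
$y{\left(u \right)} = u + 2 u^{2}$ ($y{\left(u \right)} = \left(u^{2} + u u\right) + u = \left(u^{2} + u^{2}\right) + u = 2 u^{2} + u = u + 2 u^{2}$)
$\frac{1}{\left(\left(3150 - 11117\right) + p\right) \left(y{\left(c \right)} - 411\right)} - -38437 = \frac{1}{\left(\left(3150 - 11117\right) - 14615\right) \left(- 118 \left(1 + 2 \left(-118\right)\right) - 411\right)} - -38437 = \frac{1}{\left(\left(3150 - 11117\right) - 14615\right) \left(- 118 \left(1 - 236\right) - 411\right)} + 38437 = \frac{1}{\left(-7967 - 14615\right) \left(\left(-118\right) \left(-235\right) - 411\right)} + 38437 = \frac{1}{\left(-22582\right) \left(27730 - 411\right)} + 38437 = \frac{1}{\left(-22582\right) 27319} + 38437 = \frac{1}{-616917658} + 38437 = - \frac{1}{616917658} + 38437 = \frac{23712464020545}{616917658}$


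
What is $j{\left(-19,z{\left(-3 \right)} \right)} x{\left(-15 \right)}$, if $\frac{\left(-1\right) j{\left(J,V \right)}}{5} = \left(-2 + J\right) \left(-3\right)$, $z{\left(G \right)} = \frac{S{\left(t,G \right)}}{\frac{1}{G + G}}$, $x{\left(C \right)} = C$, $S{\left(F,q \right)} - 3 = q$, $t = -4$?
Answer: $4725$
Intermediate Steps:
$S{\left(F,q \right)} = 3 + q$
$z{\left(G \right)} = 2 G \left(3 + G\right)$ ($z{\left(G \right)} = \frac{3 + G}{\frac{1}{G + G}} = \frac{3 + G}{\frac{1}{2 G}} = \frac{3 + G}{\frac{1}{2} \frac{1}{G}} = \left(3 + G\right) 2 G = 2 G \left(3 + G\right)$)
$j{\left(J,V \right)} = -30 + 15 J$ ($j{\left(J,V \right)} = - 5 \left(-2 + J\right) \left(-3\right) = - 5 \left(6 - 3 J\right) = -30 + 15 J$)
$j{\left(-19,z{\left(-3 \right)} \right)} x{\left(-15 \right)} = \left(-30 + 15 \left(-19\right)\right) \left(-15\right) = \left(-30 - 285\right) \left(-15\right) = \left(-315\right) \left(-15\right) = 4725$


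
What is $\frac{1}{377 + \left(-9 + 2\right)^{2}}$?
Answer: $\frac{1}{426} \approx 0.0023474$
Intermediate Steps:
$\frac{1}{377 + \left(-9 + 2\right)^{2}} = \frac{1}{377 + \left(-7\right)^{2}} = \frac{1}{377 + 49} = \frac{1}{426}$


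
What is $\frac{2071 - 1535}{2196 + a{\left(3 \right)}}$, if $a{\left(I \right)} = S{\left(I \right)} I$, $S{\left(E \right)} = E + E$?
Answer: $\frac{268}{1107} \approx 0.2421$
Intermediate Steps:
$S{\left(E \right)} = 2 E$
$a{\left(I \right)} = 2 I^{2}$ ($a{\left(I \right)} = 2 I I = 2 I^{2}$)
$\frac{2071 - 1535}{2196 + a{\left(3 \right)}} = \frac{2071 - 1535}{2196 + 2 \cdot 3^{2}} = \frac{536}{2196 + 2 \cdot 9} = \frac{536}{2196 + 18} = \frac{536}{2214} = 536 \cdot \frac{1}{2214} = \frac{268}{1107}$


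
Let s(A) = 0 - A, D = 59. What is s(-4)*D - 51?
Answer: 185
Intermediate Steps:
s(A) = -A
s(-4)*D - 51 = -1*(-4)*59 - 51 = 4*59 - 51 = 236 - 51 = 185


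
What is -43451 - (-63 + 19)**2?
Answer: -45387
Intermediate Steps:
-43451 - (-63 + 19)**2 = -43451 - 1*(-44)**2 = -43451 - 1*1936 = -43451 - 1936 = -45387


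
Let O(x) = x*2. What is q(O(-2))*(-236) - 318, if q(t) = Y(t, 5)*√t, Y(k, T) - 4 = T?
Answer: -318 - 4248*I ≈ -318.0 - 4248.0*I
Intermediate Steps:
Y(k, T) = 4 + T
O(x) = 2*x
q(t) = 9*√t (q(t) = (4 + 5)*√t = 9*√t)
q(O(-2))*(-236) - 318 = (9*√(2*(-2)))*(-236) - 318 = (9*√(-4))*(-236) - 318 = (9*(2*I))*(-236) - 318 = (18*I)*(-236) - 318 = -4248*I - 318 = -318 - 4248*I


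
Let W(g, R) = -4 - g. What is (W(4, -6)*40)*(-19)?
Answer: 6080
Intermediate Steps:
(W(4, -6)*40)*(-19) = ((-4 - 1*4)*40)*(-19) = ((-4 - 4)*40)*(-19) = -8*40*(-19) = -320*(-19) = 6080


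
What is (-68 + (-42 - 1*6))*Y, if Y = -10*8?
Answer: 9280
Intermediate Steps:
Y = -80
(-68 + (-42 - 1*6))*Y = (-68 + (-42 - 1*6))*(-80) = (-68 + (-42 - 6))*(-80) = (-68 - 48)*(-80) = -116*(-80) = 9280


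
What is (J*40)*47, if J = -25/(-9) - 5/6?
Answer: 32900/9 ≈ 3655.6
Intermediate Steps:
J = 35/18 (J = -25*(-1/9) - 5*1/6 = 25/9 - 5/6 = 35/18 ≈ 1.9444)
(J*40)*47 = ((35/18)*40)*47 = (700/9)*47 = 32900/9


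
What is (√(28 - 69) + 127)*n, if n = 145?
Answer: 18415 + 145*I*√41 ≈ 18415.0 + 928.45*I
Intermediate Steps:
(√(28 - 69) + 127)*n = (√(28 - 69) + 127)*145 = (√(-41) + 127)*145 = (I*√41 + 127)*145 = (127 + I*√41)*145 = 18415 + 145*I*√41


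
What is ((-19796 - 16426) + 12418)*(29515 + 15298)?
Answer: -1066728652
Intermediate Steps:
((-19796 - 16426) + 12418)*(29515 + 15298) = (-36222 + 12418)*44813 = -23804*44813 = -1066728652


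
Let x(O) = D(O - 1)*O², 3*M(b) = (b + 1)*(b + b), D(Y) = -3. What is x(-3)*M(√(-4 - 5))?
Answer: 162 - 54*I ≈ 162.0 - 54.0*I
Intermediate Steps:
M(b) = 2*b*(1 + b)/3 (M(b) = ((b + 1)*(b + b))/3 = ((1 + b)*(2*b))/3 = (2*b*(1 + b))/3 = 2*b*(1 + b)/3)
x(O) = -3*O²
x(-3)*M(√(-4 - 5)) = (-3*(-3)²)*(2*√(-4 - 5)*(1 + √(-4 - 5))/3) = (-3*9)*(2*√(-9)*(1 + √(-9))/3) = -18*3*I*(1 + 3*I) = -54*I*(1 + 3*I)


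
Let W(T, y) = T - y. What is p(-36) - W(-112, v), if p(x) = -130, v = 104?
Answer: 86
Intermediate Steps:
p(-36) - W(-112, v) = -130 - (-112 - 1*104) = -130 - (-112 - 104) = -130 - 1*(-216) = -130 + 216 = 86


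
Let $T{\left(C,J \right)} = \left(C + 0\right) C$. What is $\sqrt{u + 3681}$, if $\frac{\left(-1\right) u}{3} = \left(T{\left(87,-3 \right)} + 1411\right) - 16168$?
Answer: $3 \sqrt{2805} \approx 158.89$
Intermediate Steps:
$T{\left(C,J \right)} = C^{2}$ ($T{\left(C,J \right)} = C C = C^{2}$)
$u = 21564$ ($u = - 3 \left(\left(87^{2} + 1411\right) - 16168\right) = - 3 \left(\left(7569 + 1411\right) - 16168\right) = - 3 \left(8980 - 16168\right) = \left(-3\right) \left(-7188\right) = 21564$)
$\sqrt{u + 3681} = \sqrt{21564 + 3681} = \sqrt{25245} = 3 \sqrt{2805}$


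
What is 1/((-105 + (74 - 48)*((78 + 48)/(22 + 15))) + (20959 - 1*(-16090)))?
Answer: 37/1370204 ≈ 2.7003e-5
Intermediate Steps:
1/((-105 + (74 - 48)*((78 + 48)/(22 + 15))) + (20959 - 1*(-16090))) = 1/((-105 + 26*(126/37)) + (20959 + 16090)) = 1/((-105 + 26*(126*(1/37))) + 37049) = 1/((-105 + 26*(126/37)) + 37049) = 1/((-105 + 3276/37) + 37049) = 1/(-609/37 + 37049) = 1/(1370204/37) = 37/1370204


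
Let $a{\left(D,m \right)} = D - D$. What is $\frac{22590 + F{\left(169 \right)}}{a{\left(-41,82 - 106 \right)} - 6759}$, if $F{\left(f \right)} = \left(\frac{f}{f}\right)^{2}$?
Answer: $- \frac{22591}{6759} \approx -3.3424$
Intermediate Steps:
$a{\left(D,m \right)} = 0$
$F{\left(f \right)} = 1$ ($F{\left(f \right)} = 1^{2} = 1$)
$\frac{22590 + F{\left(169 \right)}}{a{\left(-41,82 - 106 \right)} - 6759} = \frac{22590 + 1}{0 - 6759} = \frac{22591}{-6759} = 22591 \left(- \frac{1}{6759}\right) = - \frac{22591}{6759}$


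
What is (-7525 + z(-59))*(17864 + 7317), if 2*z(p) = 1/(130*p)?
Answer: -223594691437/1180 ≈ -1.8949e+8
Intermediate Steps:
z(p) = 1/(260*p) (z(p) = 1/(2*((130*p))) = (1/(130*p))/2 = 1/(260*p))
(-7525 + z(-59))*(17864 + 7317) = (-7525 + (1/260)/(-59))*(17864 + 7317) = (-7525 + (1/260)*(-1/59))*25181 = (-7525 - 1/15340)*25181 = -115433501/15340*25181 = -223594691437/1180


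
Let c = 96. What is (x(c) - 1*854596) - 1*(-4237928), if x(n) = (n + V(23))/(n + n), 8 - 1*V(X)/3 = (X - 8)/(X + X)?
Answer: 9960531233/2944 ≈ 3.3833e+6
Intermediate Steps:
V(X) = 24 - 3*(-8 + X)/(2*X) (V(X) = 24 - 3*(X - 8)/(X + X) = 24 - 3*(-8 + X)/(2*X))
x(n) = (1059/46 + n)/(2*n) (x(n) = (n + (45/2 + 12/23))/(n + n) = (n + (45/2 + 12*(1/23)))/((2*n)) = (n + (45/2 + 12/23))*(1/(2*n)) = (n + 1059/46)*(1/(2*n)) = (1059/46 + n)*(1/(2*n)) = (1059/46 + n)/(2*n))
(x(c) - 1*854596) - 1*(-4237928) = ((1/92)*(1059 + 46*96)/96 - 1*854596) - 1*(-4237928) = ((1/92)*(1/96)*(1059 + 4416) - 854596) + 4237928 = ((1/92)*(1/96)*5475 - 854596) + 4237928 = (1825/2944 - 854596) + 4237928 = -2515928799/2944 + 4237928 = 9960531233/2944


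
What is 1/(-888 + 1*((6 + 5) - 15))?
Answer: -1/892 ≈ -0.0011211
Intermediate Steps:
1/(-888 + 1*((6 + 5) - 15)) = 1/(-888 + 1*(11 - 15)) = 1/(-888 + 1*(-4)) = 1/(-888 - 4) = 1/(-892) = -1/892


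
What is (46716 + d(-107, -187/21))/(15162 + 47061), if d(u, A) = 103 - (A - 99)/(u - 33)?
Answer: 68822797/91467810 ≈ 0.75243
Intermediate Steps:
d(u, A) = 103 - (-99 + A)/(-33 + u)
(46716 + d(-107, -187/21))/(15162 + 47061) = (46716 + (-3300 - (-187)/21 + 103*(-107))/(-33 - 107))/(15162 + 47061) = (46716 + (-3300 - (-187)/21 - 11021)/(-140))/62223 = (46716 - (-3300 - 1*(-187/21) - 11021)/140)*(1/62223) = (46716 - (-3300 + 187/21 - 11021)/140)*(1/62223) = (46716 - 1/140*(-300554/21))*(1/62223) = (46716 + 150277/1470)*(1/62223) = (68822797/1470)*(1/62223) = 68822797/91467810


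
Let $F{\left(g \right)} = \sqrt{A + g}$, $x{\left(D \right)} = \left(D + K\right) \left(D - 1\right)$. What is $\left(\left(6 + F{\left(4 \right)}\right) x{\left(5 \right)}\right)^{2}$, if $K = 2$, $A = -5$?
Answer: $27440 + 9408 i \approx 27440.0 + 9408.0 i$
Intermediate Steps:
$x{\left(D \right)} = \left(-1 + D\right) \left(2 + D\right)$ ($x{\left(D \right)} = \left(D + 2\right) \left(D - 1\right) = \left(2 + D\right) \left(-1 + D\right) = \left(-1 + D\right) \left(2 + D\right)$)
$F{\left(g \right)} = \sqrt{-5 + g}$
$\left(\left(6 + F{\left(4 \right)}\right) x{\left(5 \right)}\right)^{2} = \left(\left(6 + \sqrt{-5 + 4}\right) \left(-2 + 5 + 5^{2}\right)\right)^{2} = \left(\left(6 + \sqrt{-1}\right) \left(-2 + 5 + 25\right)\right)^{2} = \left(\left(6 + i\right) 28\right)^{2} = \left(168 + 28 i\right)^{2}$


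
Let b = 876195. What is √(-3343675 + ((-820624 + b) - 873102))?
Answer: I*√4161206 ≈ 2039.9*I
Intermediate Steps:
√(-3343675 + ((-820624 + b) - 873102)) = √(-3343675 + ((-820624 + 876195) - 873102)) = √(-3343675 + (55571 - 873102)) = √(-3343675 - 817531) = √(-4161206) = I*√4161206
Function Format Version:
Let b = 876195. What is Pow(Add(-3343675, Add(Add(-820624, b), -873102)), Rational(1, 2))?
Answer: Mul(I, Pow(4161206, Rational(1, 2))) ≈ Mul(2039.9, I)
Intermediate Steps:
Pow(Add(-3343675, Add(Add(-820624, b), -873102)), Rational(1, 2)) = Pow(Add(-3343675, Add(Add(-820624, 876195), -873102)), Rational(1, 2)) = Pow(Add(-3343675, Add(55571, -873102)), Rational(1, 2)) = Pow(Add(-3343675, -817531), Rational(1, 2)) = Pow(-4161206, Rational(1, 2)) = Mul(I, Pow(4161206, Rational(1, 2)))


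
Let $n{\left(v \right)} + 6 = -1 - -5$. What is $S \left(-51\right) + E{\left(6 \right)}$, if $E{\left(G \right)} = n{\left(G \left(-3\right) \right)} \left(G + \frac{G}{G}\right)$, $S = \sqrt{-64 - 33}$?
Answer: $-14 - 51 i \sqrt{97} \approx -14.0 - 502.29 i$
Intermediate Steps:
$S = i \sqrt{97}$ ($S = \sqrt{-97} = i \sqrt{97} \approx 9.8489 i$)
$n{\left(v \right)} = -2$ ($n{\left(v \right)} = -6 - -4 = -6 + \left(-1 + 5\right) = -6 + 4 = -2$)
$E{\left(G \right)} = -2 - 2 G$ ($E{\left(G \right)} = - 2 \left(G + \frac{G}{G}\right) = - 2 \left(G + 1\right) = - 2 \left(1 + G\right) = -2 - 2 G$)
$S \left(-51\right) + E{\left(6 \right)} = i \sqrt{97} \left(-51\right) - 14 = - 51 i \sqrt{97} - 14 = -14 - 51 i \sqrt{97}$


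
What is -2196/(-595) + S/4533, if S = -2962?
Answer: 8192078/2697135 ≈ 3.0373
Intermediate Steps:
-2196/(-595) + S/4533 = -2196/(-595) - 2962/4533 = -2196*(-1/595) - 2962*1/4533 = 2196/595 - 2962/4533 = 8192078/2697135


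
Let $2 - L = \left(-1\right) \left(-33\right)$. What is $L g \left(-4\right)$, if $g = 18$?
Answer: $2232$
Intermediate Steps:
$L = -31$ ($L = 2 - \left(-1\right) \left(-33\right) = 2 - 33 = -31$)
$L g \left(-4\right) = \left(-31\right) 18 \left(-4\right) = \left(-558\right) \left(-4\right) = 2232$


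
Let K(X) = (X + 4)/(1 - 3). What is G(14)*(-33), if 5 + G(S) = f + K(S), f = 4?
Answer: 330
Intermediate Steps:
K(X) = -2 - X/2 (K(X) = (4 + X)/(-2) = (4 + X)*(-1/2) = -2 - X/2)
G(S) = -3 - S/2 (G(S) = -5 + (4 + (-2 - S/2)) = -5 + (2 - S/2) = -3 - S/2)
G(14)*(-33) = (-3 - 1/2*14)*(-33) = (-3 - 7)*(-33) = -10*(-33) = 330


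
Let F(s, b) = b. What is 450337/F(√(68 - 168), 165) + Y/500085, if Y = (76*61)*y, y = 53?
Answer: 15016488031/5500935 ≈ 2729.8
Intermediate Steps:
Y = 245708 (Y = (76*61)*53 = 4636*53 = 245708)
450337/F(√(68 - 168), 165) + Y/500085 = 450337/165 + 245708/500085 = 15016488031/5500935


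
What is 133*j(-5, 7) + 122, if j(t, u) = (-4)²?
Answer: 2250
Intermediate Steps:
j(t, u) = 16
133*j(-5, 7) + 122 = 133*16 + 122 = 2128 + 122 = 2250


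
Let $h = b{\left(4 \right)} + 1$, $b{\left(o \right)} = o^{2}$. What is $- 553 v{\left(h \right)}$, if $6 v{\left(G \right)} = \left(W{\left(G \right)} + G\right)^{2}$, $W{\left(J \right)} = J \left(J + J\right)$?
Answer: $- \frac{195775825}{6} \approx -3.2629 \cdot 10^{7}$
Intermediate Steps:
$h = 17$ ($h = 4^{2} + 1 = 16 + 1 = 17$)
$W{\left(J \right)} = 2 J^{2}$ ($W{\left(J \right)} = J 2 J = 2 J^{2}$)
$v{\left(G \right)} = \frac{\left(G + 2 G^{2}\right)^{2}}{6}$ ($v{\left(G \right)} = \frac{\left(2 G^{2} + G\right)^{2}}{6} = \frac{\left(G + 2 G^{2}\right)^{2}}{6}$)
$- 553 v{\left(h \right)} = - 553 \frac{17^{2} \left(1 + 2 \cdot 17\right)^{2}}{6} = - 553 \cdot \frac{1}{6} \cdot 289 \left(1 + 34\right)^{2} = - 553 \cdot \frac{1}{6} \cdot 289 \cdot 35^{2} = - 553 \cdot \frac{1}{6} \cdot 289 \cdot 1225 = \left(-553\right) \frac{354025}{6} = - \frac{195775825}{6}$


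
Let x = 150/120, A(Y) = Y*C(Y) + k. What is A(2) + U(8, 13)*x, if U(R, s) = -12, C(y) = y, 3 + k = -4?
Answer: -18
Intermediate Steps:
k = -7 (k = -3 - 4 = -7)
A(Y) = -7 + Y**2 (A(Y) = Y*Y - 7 = Y**2 - 7 = -7 + Y**2)
x = 5/4 (x = 150*(1/120) = 5/4 ≈ 1.2500)
A(2) + U(8, 13)*x = (-7 + 2**2) - 12*5/4 = (-7 + 4) - 15 = -3 - 15 = -18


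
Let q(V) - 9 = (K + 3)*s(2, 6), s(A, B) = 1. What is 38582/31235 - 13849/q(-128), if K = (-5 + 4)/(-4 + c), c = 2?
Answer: -172836496/156175 ≈ -1106.7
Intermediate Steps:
K = ½ (K = (-5 + 4)/(-4 + 2) = -1/(-2) = -1*(-½) = ½ ≈ 0.50000)
q(V) = 25/2 (q(V) = 9 + (½ + 3)*1 = 9 + (7/2)*1 = 9 + 7/2 = 25/2)
38582/31235 - 13849/q(-128) = 38582/31235 - 13849/25/2 = 38582*(1/31235) - 13849*2/25 = 38582/31235 - 27698/25 = -172836496/156175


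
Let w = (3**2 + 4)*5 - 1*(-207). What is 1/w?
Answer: 1/272 ≈ 0.0036765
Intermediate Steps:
w = 272 (w = (9 + 4)*5 + 207 = 13*5 + 207 = 65 + 207 = 272)
1/w = 1/272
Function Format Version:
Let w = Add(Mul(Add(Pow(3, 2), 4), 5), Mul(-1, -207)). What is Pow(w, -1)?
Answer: Rational(1, 272) ≈ 0.0036765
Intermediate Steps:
w = 272 (w = Add(Mul(Add(9, 4), 5), 207) = Add(Mul(13, 5), 207) = Add(65, 207) = 272)
Pow(w, -1) = Pow(272, -1) = Rational(1, 272)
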